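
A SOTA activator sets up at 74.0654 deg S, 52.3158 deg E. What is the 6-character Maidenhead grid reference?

Offset from 180°W / 90°S: lon 232.3158°, lat 15.9346°.
Field (20°×10°, letters A–R): 232.3158/20 → 11 → L, 15.9346/10 → 1 → B; chars LB.
Square (2°×1°, digits 0–9): 12.3158/2 → 6, 5.9346/1 → 5; chars 65.
Subsquare (5′×2.5′, letters a–x): 0.3158/0.0833333 → 3 → d, 0.9346/0.0416667 → 22 → w; chars dw.

LB65dw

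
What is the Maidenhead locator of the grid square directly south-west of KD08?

JD97

Longitude square 0; −1 → -1, wraps to 9, carry into field.
Longitude field K = 10; −1 → 9 = J.
Latitude square 8; −1 → 7.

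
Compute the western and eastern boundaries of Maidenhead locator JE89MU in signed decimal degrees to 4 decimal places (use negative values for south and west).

Field J=9, E=4: +9·20° lon, +4·10° lat → SW at lon 0°, lat -50°.
Square 8, 9: +8·2° lon, +9·1° lat → SW at lon 16°, lat -41°.
Subsquare m=12, u=20: +12·0.0833333° lon, +20·0.0416667° lat → SW at lon 17°, lat -40.1667°.
Cell spans 0.0833333° lon × 0.0416667° lat.
west 17.0000, east 17.0833.

17.0000, 17.0833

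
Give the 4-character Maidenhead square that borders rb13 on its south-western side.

Longitude square 1; −1 → 0.
Latitude square 3; −1 → 2.

RB02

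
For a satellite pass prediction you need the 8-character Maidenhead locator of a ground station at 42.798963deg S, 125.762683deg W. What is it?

Offset from 180°W / 90°S: lon 54.23732°, lat 47.20104°.
Field: lon ⌊54.23732/20⌋ = 2 → C; lat ⌊47.20104/10⌋ = 4 → E.
Square: lon ⌊14.23732/2⌋ = 7; lat ⌊7.20104/1⌋ = 7.
Subsquare: lon ⌊0.23732/0.0833333⌋ = 2 → c; lat ⌊0.20104/0.0416667⌋ = 4 → e.
Extended square: lon ⌊0.07065/0.00833333⌋ = 8; lat ⌊0.03437/0.00416667⌋ = 8.

CE77ce88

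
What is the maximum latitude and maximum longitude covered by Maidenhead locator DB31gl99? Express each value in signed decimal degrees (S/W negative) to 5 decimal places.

-78.50000, -113.41667

Field D=3, B=1: +3·20° lon, +1·10° lat → SW at lon -120°, lat -80°.
Square 3, 1: +3·2° lon, +1·1° lat → SW at lon -114°, lat -79°.
Subsquare g=6, l=11: +6·0.0833333° lon, +11·0.0416667° lat → SW at lon -113.5°, lat -78.5417°.
Extended square 9, 9: +9·0.00833333° lon, +9·0.00416667° lat → SW at lon -113.425°, lat -78.5042°.
Cell spans 0.00833333° lon × 0.00416667° lat. NE corner is SW corner plus one full cell.
latitude -78.50000, longitude -113.41667.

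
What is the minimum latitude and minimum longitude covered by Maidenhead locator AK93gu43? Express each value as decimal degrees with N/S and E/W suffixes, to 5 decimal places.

13.84583° N, 161.46667° W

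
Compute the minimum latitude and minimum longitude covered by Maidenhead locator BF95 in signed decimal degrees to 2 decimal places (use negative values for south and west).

-35.00, -142.00

Field B=1, F=5: +1·20° lon, +5·10° lat → SW at lon -160°, lat -40°.
Square 9, 5: +9·2° lon, +5·1° lat → SW at lon -142°, lat -35°.
latitude -35.00, longitude -142.00.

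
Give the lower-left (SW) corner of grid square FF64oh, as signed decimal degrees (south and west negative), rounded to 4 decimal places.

Field F=5, F=5: +5·20° lon, +5·10° lat → SW at lon -80°, lat -40°.
Square 6, 4: +6·2° lon, +4·1° lat → SW at lon -68°, lat -36°.
Subsquare o=14, h=7: +14·0.0833333° lon, +7·0.0416667° lat → SW at lon -66.8333°, lat -35.7083°.
latitude -35.7083, longitude -66.8333.

-35.7083, -66.8333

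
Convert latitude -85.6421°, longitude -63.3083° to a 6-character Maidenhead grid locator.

FA84ii

Shift to the Maidenhead origin (180°W, 90°S): lon 116.6917, lat 4.3579.
Field (20°×10°, letters A–R): lon ⌊116.6917/20⌋ = 5 → F; lat ⌊4.3579/10⌋ = 0 → A.
Square (2°×1°, digits 0–9): lon ⌊16.6917/2⌋ = 8; lat ⌊4.3579/1⌋ = 4.
Subsquare (5′×2.5′, letters a–x): lon ⌊0.6917/0.0833333⌋ = 8 → i; lat ⌊0.3579/0.0416667⌋ = 8 → i.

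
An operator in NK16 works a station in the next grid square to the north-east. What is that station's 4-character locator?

NK27

Longitude square 1; +1 → 2.
Latitude square 6; +1 → 7.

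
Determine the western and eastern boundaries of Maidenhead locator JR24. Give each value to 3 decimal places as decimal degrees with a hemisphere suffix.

Field J=9, R=17: +9·20° lon, +17·10° lat → SW at lon 0°, lat 80°.
Square 2, 4: +2·2° lon, +4·1° lat → SW at lon 4°, lat 84°.
Cell spans 2° lon × 1° lat.
west 4.000° E, east 6.000° E.

4.000° E, 6.000° E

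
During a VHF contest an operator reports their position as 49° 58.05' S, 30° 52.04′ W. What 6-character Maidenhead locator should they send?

HE40na

Offset from 180°W / 90°S: lon 149.1327°, lat 40.0325°.
Field: 149.1327/20 → 7 → H, 40.0325/10 → 4 → E; chars HE.
Square: 9.1327/2 → 4, 0.0325/1 → 0; chars 40.
Subsquare: 1.1327/0.0833333 → 13 → n, 0.0325/0.0416667 → 0 → a; chars na.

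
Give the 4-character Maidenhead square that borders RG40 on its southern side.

Latitude square 0; −1 → -1, wraps to 9, carry into field.
Latitude field G = 6; −1 → 5 = F.
The longitude characters are unchanged.

RF49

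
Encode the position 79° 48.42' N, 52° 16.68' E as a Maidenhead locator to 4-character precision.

LQ69

Shift to the Maidenhead origin (180°W, 90°S): lon 232.28, lat 169.81.
Field: lon ⌊232.28/20⌋ = 11 → L; lat ⌊169.81/10⌋ = 16 → Q.
Square: lon ⌊12.28/2⌋ = 6; lat ⌊9.81/1⌋ = 9.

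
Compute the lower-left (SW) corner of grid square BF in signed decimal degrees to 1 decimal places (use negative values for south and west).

Field B=1, F=5: +1·20° lon, +5·10° lat → SW at lon -160°, lat -40°.
latitude -40.0, longitude -160.0.

-40.0, -160.0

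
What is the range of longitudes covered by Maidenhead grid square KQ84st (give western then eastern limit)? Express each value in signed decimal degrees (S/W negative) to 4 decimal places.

37.5000, 37.5833

Field K=10, Q=16: +10·20° lon, +16·10° lat → SW at lon 20°, lat 70°.
Square 8, 4: +8·2° lon, +4·1° lat → SW at lon 36°, lat 74°.
Subsquare s=18, t=19: +18·0.0833333° lon, +19·0.0416667° lat → SW at lon 37.5°, lat 74.7917°.
Cell spans 0.0833333° lon × 0.0416667° lat.
west 37.5000, east 37.5833.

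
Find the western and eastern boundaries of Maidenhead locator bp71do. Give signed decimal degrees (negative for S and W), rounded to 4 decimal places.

Field B=1, P=15: +1·20° lon, +15·10° lat → SW at lon -160°, lat 60°.
Square 7, 1: +7·2° lon, +1·1° lat → SW at lon -146°, lat 61°.
Subsquare d=3, o=14: +3·0.0833333° lon, +14·0.0416667° lat → SW at lon -145.75°, lat 61.5833°.
Cell spans 0.0833333° lon × 0.0416667° lat.
west -145.7500, east -145.6667.

-145.7500, -145.6667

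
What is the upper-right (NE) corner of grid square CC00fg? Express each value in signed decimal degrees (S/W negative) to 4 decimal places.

Field C=2, C=2: +2·20° lon, +2·10° lat → SW at lon -140°, lat -70°.
Square 0, 0: +0·2° lon, +0·1° lat → SW at lon -140°, lat -70°.
Subsquare f=5, g=6: +5·0.0833333° lon, +6·0.0416667° lat → SW at lon -139.583°, lat -69.75°.
Cell spans 0.0833333° lon × 0.0416667° lat. NE corner is SW corner plus one full cell.
latitude -69.7083, longitude -139.5000.

-69.7083, -139.5000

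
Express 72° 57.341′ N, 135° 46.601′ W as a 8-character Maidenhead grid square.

CQ22cw69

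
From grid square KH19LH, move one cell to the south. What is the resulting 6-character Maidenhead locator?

Latitude subsquare h = 7; −1 → 6 = g.
The longitude characters are unchanged.

KH19lg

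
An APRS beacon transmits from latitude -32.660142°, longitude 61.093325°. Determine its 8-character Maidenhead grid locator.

MF07ni11

Add 180° to longitude and 90° to latitude: 241.09332, 57.33986.
Field: lon ⌊241.09332/20⌋ = 12 → M; lat ⌊57.33986/10⌋ = 5 → F.
Square: lon ⌊1.09332/2⌋ = 0; lat ⌊7.33986/1⌋ = 7.
Subsquare: lon ⌊1.09332/0.0833333⌋ = 13 → n; lat ⌊0.33986/0.0416667⌋ = 8 → i.
Extended square: lon ⌊0.00999/0.00833333⌋ = 1; lat ⌊0.00652/0.00416667⌋ = 1.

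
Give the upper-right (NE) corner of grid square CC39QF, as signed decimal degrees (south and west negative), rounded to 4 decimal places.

-60.7500, -132.5833

Field C=2, C=2: +2·20° lon, +2·10° lat → SW at lon -140°, lat -70°.
Square 3, 9: +3·2° lon, +9·1° lat → SW at lon -134°, lat -61°.
Subsquare q=16, f=5: +16·0.0833333° lon, +5·0.0416667° lat → SW at lon -132.667°, lat -60.7917°.
Cell spans 0.0833333° lon × 0.0416667° lat. NE corner is SW corner plus one full cell.
latitude -60.7500, longitude -132.5833.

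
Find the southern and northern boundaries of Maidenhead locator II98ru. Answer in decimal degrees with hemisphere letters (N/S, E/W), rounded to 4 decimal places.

1.1667° S, 1.1250° S

Field I=8, I=8: +8·20° lon, +8·10° lat → SW at lon -20°, lat -10°.
Square 9, 8: +9·2° lon, +8·1° lat → SW at lon -2°, lat -2°.
Subsquare r=17, u=20: +17·0.0833333° lon, +20·0.0416667° lat → SW at lon -0.583333°, lat -1.16667°.
Cell spans 0.0833333° lon × 0.0416667° lat.
south 1.1667° S, north 1.1250° S.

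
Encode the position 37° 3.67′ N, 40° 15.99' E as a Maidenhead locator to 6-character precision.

LM07db

Shift to the Maidenhead origin (180°W, 90°S): lon 220.2665, lat 127.0612.
Field: lon ⌊220.2665/20⌋ = 11 → L; lat ⌊127.0612/10⌋ = 12 → M.
Square: lon ⌊0.2665/2⌋ = 0; lat ⌊7.0612/1⌋ = 7.
Subsquare: lon ⌊0.2665/0.0833333⌋ = 3 → d; lat ⌊0.0612/0.0416667⌋ = 1 → b.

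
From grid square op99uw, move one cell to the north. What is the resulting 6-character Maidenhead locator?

OP99ux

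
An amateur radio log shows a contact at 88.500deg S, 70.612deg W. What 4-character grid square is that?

Shift to the Maidenhead origin (180°W, 90°S): lon 109.39, lat 1.50.
Field: 109.39/20 → 5 → F, 1.50/10 → 0 → A; chars FA.
Square: 9.39/2 → 4, 1.50/1 → 1; chars 41.

FA41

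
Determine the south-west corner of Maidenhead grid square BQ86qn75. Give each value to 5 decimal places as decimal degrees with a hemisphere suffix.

Field B=1, Q=16: +1·20° lon, +16·10° lat → SW at lon -160°, lat 70°.
Square 8, 6: +8·2° lon, +6·1° lat → SW at lon -144°, lat 76°.
Subsquare q=16, n=13: +16·0.0833333° lon, +13·0.0416667° lat → SW at lon -142.667°, lat 76.5417°.
Extended square 7, 5: +7·0.00833333° lon, +5·0.00416667° lat → SW at lon -142.608°, lat 76.5625°.
latitude 76.56250° N, longitude 142.60833° W.

76.56250° N, 142.60833° W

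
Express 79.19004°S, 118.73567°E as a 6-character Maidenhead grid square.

Add 180° to longitude and 90° to latitude: 298.7357, 10.8100.
Field (20°×10°, letters A–R): lon ⌊298.7357/20⌋ = 14 → O; lat ⌊10.8100/10⌋ = 1 → B.
Square (2°×1°, digits 0–9): lon ⌊18.7357/2⌋ = 9; lat ⌊0.8100/1⌋ = 0.
Subsquare (5′×2.5′, letters a–x): lon ⌊0.7357/0.0833333⌋ = 8 → i; lat ⌊0.8100/0.0416667⌋ = 19 → t.

OB90it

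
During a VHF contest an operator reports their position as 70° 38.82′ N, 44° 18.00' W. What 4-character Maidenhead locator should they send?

GQ70

Add 180° to longitude and 90° to latitude: 135.70, 160.65.
Field: lon ⌊135.70/20⌋ = 6 → G; lat ⌊160.65/10⌋ = 16 → Q.
Square: lon ⌊15.70/2⌋ = 7; lat ⌊0.65/1⌋ = 0.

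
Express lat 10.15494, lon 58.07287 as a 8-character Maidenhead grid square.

LK90ad87

Offset from 180°W / 90°S: lon 238.07287°, lat 100.15494°.
Field: lon ⌊238.07287/20⌋ = 11 → L; lat ⌊100.15494/10⌋ = 10 → K.
Square: lon ⌊18.07287/2⌋ = 9; lat ⌊0.15494/1⌋ = 0.
Subsquare: lon ⌊0.07287/0.0833333⌋ = 0 → a; lat ⌊0.15494/0.0416667⌋ = 3 → d.
Extended square: lon ⌊0.07287/0.00833333⌋ = 8; lat ⌊0.02994/0.00416667⌋ = 7.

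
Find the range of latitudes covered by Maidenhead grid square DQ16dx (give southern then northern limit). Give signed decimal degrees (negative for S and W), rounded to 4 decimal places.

76.9583, 77.0000

Field D=3, Q=16: +3·20° lon, +16·10° lat → SW at lon -120°, lat 70°.
Square 1, 6: +1·2° lon, +6·1° lat → SW at lon -118°, lat 76°.
Subsquare d=3, x=23: +3·0.0833333° lon, +23·0.0416667° lat → SW at lon -117.75°, lat 76.9583°.
Cell spans 0.0833333° lon × 0.0416667° lat.
south 76.9583, north 77.0000.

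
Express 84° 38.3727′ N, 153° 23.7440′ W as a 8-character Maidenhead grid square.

BR34hp23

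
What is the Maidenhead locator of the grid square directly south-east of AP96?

BP05

Longitude square 9; +1 → 10, wraps to 0, carry into field.
Longitude field A = 0; +1 → 1 = B.
Latitude square 6; −1 → 5.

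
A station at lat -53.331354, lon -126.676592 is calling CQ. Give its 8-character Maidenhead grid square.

Offset from 180°W / 90°S: lon 53.32341°, lat 36.66865°.
Field: lon ⌊53.32341/20⌋ = 2 → C; lat ⌊36.66865/10⌋ = 3 → D.
Square: lon ⌊13.32341/2⌋ = 6; lat ⌊6.66865/1⌋ = 6.
Subsquare: lon ⌊1.32341/0.0833333⌋ = 15 → p; lat ⌊0.66865/0.0416667⌋ = 16 → q.
Extended square: lon ⌊0.07341/0.00833333⌋ = 8; lat ⌊0.00198/0.00416667⌋ = 0.

CD66pq80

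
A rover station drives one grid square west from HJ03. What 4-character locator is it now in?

GJ93

Longitude square 0; −1 → -1, wraps to 9, carry into field.
Longitude field H = 7; −1 → 6 = G.
The latitude characters are unchanged.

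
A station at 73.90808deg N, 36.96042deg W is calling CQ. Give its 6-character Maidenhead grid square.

Add 180° to longitude and 90° to latitude: 143.0396, 163.9081.
Field: 143.0396/20 → 7 → H, 163.9081/10 → 16 → Q; chars HQ.
Square: 3.0396/2 → 1, 3.9081/1 → 3; chars 13.
Subsquare: 1.0396/0.0833333 → 12 → m, 0.9081/0.0416667 → 21 → v; chars mv.

HQ13mv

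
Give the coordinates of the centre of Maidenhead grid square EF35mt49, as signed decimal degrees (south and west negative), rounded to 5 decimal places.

Field E=4, F=5: +4·20° lon, +5·10° lat → SW at lon -100°, lat -40°.
Square 3, 5: +3·2° lon, +5·1° lat → SW at lon -94°, lat -35°.
Subsquare m=12, t=19: +12·0.0833333° lon, +19·0.0416667° lat → SW at lon -93°, lat -34.2083°.
Extended square 4, 9: +4·0.00833333° lon, +9·0.00416667° lat → SW at lon -92.9667°, lat -34.1708°.
Cell spans 0.00833333° lon × 0.00416667° lat. Centre is SW corner plus half of each.
latitude -34.16875, longitude -92.96250.

-34.16875, -92.96250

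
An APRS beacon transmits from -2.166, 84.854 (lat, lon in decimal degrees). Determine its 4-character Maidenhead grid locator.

NI27

Shift to the Maidenhead origin (180°W, 90°S): lon 264.85, lat 87.83.
Field (20°×10°, letters A–R): 264.85/20 → 13 → N, 87.83/10 → 8 → I; chars NI.
Square (2°×1°, digits 0–9): 4.85/2 → 2, 7.83/1 → 7; chars 27.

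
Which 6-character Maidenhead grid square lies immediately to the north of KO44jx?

KO45ja

Latitude subsquare x = 23; +1 → 24, wraps to 0 = a, carry into square.
Latitude square 4; +1 → 5.
The longitude characters are unchanged.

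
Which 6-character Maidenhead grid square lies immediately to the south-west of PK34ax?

Longitude subsquare a = 0; −1 → -1, wraps to 23 = x, carry into square.
Longitude square 3; −1 → 2.
Latitude subsquare x = 23; −1 → 22 = w.

PK24xw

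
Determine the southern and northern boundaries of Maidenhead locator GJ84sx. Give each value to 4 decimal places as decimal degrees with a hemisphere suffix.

4.9583° N, 5.0000° N

Field G=6, J=9: +6·20° lon, +9·10° lat → SW at lon -60°, lat 0°.
Square 8, 4: +8·2° lon, +4·1° lat → SW at lon -44°, lat 4°.
Subsquare s=18, x=23: +18·0.0833333° lon, +23·0.0416667° lat → SW at lon -42.5°, lat 4.95833°.
Cell spans 0.0833333° lon × 0.0416667° lat.
south 4.9583° N, north 5.0000° N.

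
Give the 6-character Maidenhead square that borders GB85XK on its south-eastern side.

Longitude subsquare x = 23; +1 → 24, wraps to 0 = a, carry into square.
Longitude square 8; +1 → 9.
Latitude subsquare k = 10; −1 → 9 = j.

GB95aj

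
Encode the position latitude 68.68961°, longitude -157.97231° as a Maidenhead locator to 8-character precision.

Add 180° to longitude and 90° to latitude: 22.02769, 158.68961.
Field: lon ⌊22.02769/20⌋ = 1 → B; lat ⌊158.68961/10⌋ = 15 → P.
Square: lon ⌊2.02769/2⌋ = 1; lat ⌊8.68961/1⌋ = 8.
Subsquare: lon ⌊0.02769/0.0833333⌋ = 0 → a; lat ⌊0.68961/0.0416667⌋ = 16 → q.
Extended square: lon ⌊0.02769/0.00833333⌋ = 3; lat ⌊0.02294/0.00416667⌋ = 5.

BP18aq35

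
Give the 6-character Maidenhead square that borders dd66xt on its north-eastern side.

DD76au

Longitude subsquare x = 23; +1 → 24, wraps to 0 = a, carry into square.
Longitude square 6; +1 → 7.
Latitude subsquare t = 19; +1 → 20 = u.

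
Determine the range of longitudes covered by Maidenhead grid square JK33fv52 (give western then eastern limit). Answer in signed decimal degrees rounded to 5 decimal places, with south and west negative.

Field J=9, K=10: +9·20° lon, +10·10° lat → SW at lon 0°, lat 10°.
Square 3, 3: +3·2° lon, +3·1° lat → SW at lon 6°, lat 13°.
Subsquare f=5, v=21: +5·0.0833333° lon, +21·0.0416667° lat → SW at lon 6.41667°, lat 13.875°.
Extended square 5, 2: +5·0.00833333° lon, +2·0.00416667° lat → SW at lon 6.45833°, lat 13.8833°.
Cell spans 0.00833333° lon × 0.00416667° lat.
west 6.45833, east 6.46667.

6.45833, 6.46667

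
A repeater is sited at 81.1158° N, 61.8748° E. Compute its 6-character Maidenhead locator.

MR01wc

Offset from 180°W / 90°S: lon 241.8748°, lat 171.1158°.
Field: 241.8748/20 → 12 → M, 171.1158/10 → 17 → R; chars MR.
Square: 1.8748/2 → 0, 1.1158/1 → 1; chars 01.
Subsquare: 1.8748/0.0833333 → 22 → w, 0.1158/0.0416667 → 2 → c; chars wc.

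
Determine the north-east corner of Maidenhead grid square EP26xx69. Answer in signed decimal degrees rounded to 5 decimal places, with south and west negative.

Field E=4, P=15: +4·20° lon, +15·10° lat → SW at lon -100°, lat 60°.
Square 2, 6: +2·2° lon, +6·1° lat → SW at lon -96°, lat 66°.
Subsquare x=23, x=23: +23·0.0833333° lon, +23·0.0416667° lat → SW at lon -94.0833°, lat 66.9583°.
Extended square 6, 9: +6·0.00833333° lon, +9·0.00416667° lat → SW at lon -94.0333°, lat 66.9958°.
Cell spans 0.00833333° lon × 0.00416667° lat. NE corner is SW corner plus one full cell.
latitude 67.00000, longitude -94.02500.

67.00000, -94.02500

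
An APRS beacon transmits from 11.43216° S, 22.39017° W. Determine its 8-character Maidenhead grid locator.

Add 180° to longitude and 90° to latitude: 157.60983, 78.56784.
Field: 157.60983/20 → 7 → H, 78.56784/10 → 7 → H; chars HH.
Square: 17.60983/2 → 8, 8.56784/1 → 8; chars 88.
Subsquare: 1.60983/0.0833333 → 19 → t, 0.56784/0.0416667 → 13 → n; chars tn.
Extended square: 0.02650/0.00833333 → 3, 0.02617/0.00416667 → 6; chars 36.

HH88tn36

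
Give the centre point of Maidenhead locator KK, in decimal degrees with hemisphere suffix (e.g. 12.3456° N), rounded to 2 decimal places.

Field K=10, K=10: +10·20° lon, +10·10° lat → SW at lon 20°, lat 10°.
Cell spans 20° lon × 10° lat. Centre is SW corner plus half of each.
latitude 15.00° N, longitude 30.00° E.

15.00° N, 30.00° E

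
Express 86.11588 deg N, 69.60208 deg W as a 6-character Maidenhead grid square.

Offset from 180°W / 90°S: lon 110.3979°, lat 176.1159°.
Field: lon ⌊110.3979/20⌋ = 5 → F; lat ⌊176.1159/10⌋ = 17 → R.
Square: lon ⌊10.3979/2⌋ = 5; lat ⌊6.1159/1⌋ = 6.
Subsquare: lon ⌊0.3979/0.0833333⌋ = 4 → e; lat ⌊0.1159/0.0416667⌋ = 2 → c.

FR56ec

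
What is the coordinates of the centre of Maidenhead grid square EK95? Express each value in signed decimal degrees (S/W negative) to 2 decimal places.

15.50, -81.00

Field E=4, K=10: +4·20° lon, +10·10° lat → SW at lon -100°, lat 10°.
Square 9, 5: +9·2° lon, +5·1° lat → SW at lon -82°, lat 15°.
Cell spans 2° lon × 1° lat. Centre is SW corner plus half of each.
latitude 15.50, longitude -81.00.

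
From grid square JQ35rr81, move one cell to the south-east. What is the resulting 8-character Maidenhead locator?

JQ35rr90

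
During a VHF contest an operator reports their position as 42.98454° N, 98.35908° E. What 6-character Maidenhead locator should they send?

NN92ex

Offset from 180°W / 90°S: lon 278.3591°, lat 132.9845°.
Field: 278.3591/20 → 13 → N, 132.9845/10 → 13 → N; chars NN.
Square: 18.3591/2 → 9, 2.9845/1 → 2; chars 92.
Subsquare: 0.3591/0.0833333 → 4 → e, 0.9845/0.0416667 → 23 → x; chars ex.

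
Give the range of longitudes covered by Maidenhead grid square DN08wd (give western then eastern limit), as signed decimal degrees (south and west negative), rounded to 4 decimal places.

Field D=3, N=13: +3·20° lon, +13·10° lat → SW at lon -120°, lat 40°.
Square 0, 8: +0·2° lon, +8·1° lat → SW at lon -120°, lat 48°.
Subsquare w=22, d=3: +22·0.0833333° lon, +3·0.0416667° lat → SW at lon -118.167°, lat 48.125°.
Cell spans 0.0833333° lon × 0.0416667° lat.
west -118.1667, east -118.0833.

-118.1667, -118.0833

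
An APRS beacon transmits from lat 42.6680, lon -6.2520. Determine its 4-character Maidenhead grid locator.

IN62

Offset from 180°W / 90°S: lon 173.75°, lat 132.67°.
Field (20°×10°, letters A–R): 173.75/20 → 8 → I, 132.67/10 → 13 → N; chars IN.
Square (2°×1°, digits 0–9): 13.75/2 → 6, 2.67/1 → 2; chars 62.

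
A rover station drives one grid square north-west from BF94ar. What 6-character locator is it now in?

BF84xs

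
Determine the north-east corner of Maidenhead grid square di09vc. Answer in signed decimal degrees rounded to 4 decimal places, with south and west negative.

Field D=3, I=8: +3·20° lon, +8·10° lat → SW at lon -120°, lat -10°.
Square 0, 9: +0·2° lon, +9·1° lat → SW at lon -120°, lat -1°.
Subsquare v=21, c=2: +21·0.0833333° lon, +2·0.0416667° lat → SW at lon -118.25°, lat -0.916667°.
Cell spans 0.0833333° lon × 0.0416667° lat. NE corner is SW corner plus one full cell.
latitude -0.8750, longitude -118.1667.

-0.8750, -118.1667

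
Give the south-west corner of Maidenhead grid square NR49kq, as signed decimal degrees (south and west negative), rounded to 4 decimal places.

89.6667, 88.8333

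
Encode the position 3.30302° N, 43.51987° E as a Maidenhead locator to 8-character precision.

LJ13sh22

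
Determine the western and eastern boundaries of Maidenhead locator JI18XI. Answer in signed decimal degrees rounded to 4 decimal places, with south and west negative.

Field J=9, I=8: +9·20° lon, +8·10° lat → SW at lon 0°, lat -10°.
Square 1, 8: +1·2° lon, +8·1° lat → SW at lon 2°, lat -2°.
Subsquare x=23, i=8: +23·0.0833333° lon, +8·0.0416667° lat → SW at lon 3.91667°, lat -1.66667°.
Cell spans 0.0833333° lon × 0.0416667° lat.
west 3.9167, east 4.0000.

3.9167, 4.0000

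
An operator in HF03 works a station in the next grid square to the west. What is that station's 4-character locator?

Longitude square 0; −1 → -1, wraps to 9, carry into field.
Longitude field H = 7; −1 → 6 = G.
The latitude characters are unchanged.

GF93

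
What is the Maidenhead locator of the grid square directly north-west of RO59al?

Longitude subsquare a = 0; −1 → -1, wraps to 23 = x, carry into square.
Longitude square 5; −1 → 4.
Latitude subsquare l = 11; +1 → 12 = m.

RO49xm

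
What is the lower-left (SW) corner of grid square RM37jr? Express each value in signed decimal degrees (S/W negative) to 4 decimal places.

Field R=17, M=12: +17·20° lon, +12·10° lat → SW at lon 160°, lat 30°.
Square 3, 7: +3·2° lon, +7·1° lat → SW at lon 166°, lat 37°.
Subsquare j=9, r=17: +9·0.0833333° lon, +17·0.0416667° lat → SW at lon 166.75°, lat 37.7083°.
latitude 37.7083, longitude 166.7500.

37.7083, 166.7500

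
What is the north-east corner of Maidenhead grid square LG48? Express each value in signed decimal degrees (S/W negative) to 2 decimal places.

Field L=11, G=6: +11·20° lon, +6·10° lat → SW at lon 40°, lat -30°.
Square 4, 8: +4·2° lon, +8·1° lat → SW at lon 48°, lat -22°.
Cell spans 2° lon × 1° lat. NE corner is SW corner plus one full cell.
latitude -21.00, longitude 50.00.

-21.00, 50.00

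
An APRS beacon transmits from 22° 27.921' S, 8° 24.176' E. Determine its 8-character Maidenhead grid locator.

JG47em88

Shift to the Maidenhead origin (180°W, 90°S): lon 188.40293, lat 67.53465.
Field (20°×10°, letters A–R): 188.40293/20 → 9 → J, 67.53465/10 → 6 → G; chars JG.
Square (2°×1°, digits 0–9): 8.40293/2 → 4, 7.53465/1 → 7; chars 47.
Subsquare (5′×2.5′, letters a–x): 0.40293/0.0833333 → 4 → e, 0.53465/0.0416667 → 12 → m; chars em.
Extended square (30″×15″, digits 0–9): 0.06960/0.00833333 → 8, 0.03465/0.00416667 → 8; chars 88.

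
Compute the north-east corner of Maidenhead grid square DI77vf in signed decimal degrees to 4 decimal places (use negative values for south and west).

-2.7500, -104.1667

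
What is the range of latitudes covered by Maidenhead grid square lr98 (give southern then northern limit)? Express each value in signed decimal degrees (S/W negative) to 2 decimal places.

88.00, 89.00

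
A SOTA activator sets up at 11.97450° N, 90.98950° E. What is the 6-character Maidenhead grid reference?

Offset from 180°W / 90°S: lon 270.9895°, lat 101.9745°.
Field: lon ⌊270.9895/20⌋ = 13 → N; lat ⌊101.9745/10⌋ = 10 → K.
Square: lon ⌊10.9895/2⌋ = 5; lat ⌊1.9745/1⌋ = 1.
Subsquare: lon ⌊0.9895/0.0833333⌋ = 11 → l; lat ⌊0.9745/0.0416667⌋ = 23 → x.

NK51lx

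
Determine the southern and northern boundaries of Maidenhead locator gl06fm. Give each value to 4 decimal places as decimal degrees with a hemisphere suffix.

Field G=6, L=11: +6·20° lon, +11·10° lat → SW at lon -60°, lat 20°.
Square 0, 6: +0·2° lon, +6·1° lat → SW at lon -60°, lat 26°.
Subsquare f=5, m=12: +5·0.0833333° lon, +12·0.0416667° lat → SW at lon -59.5833°, lat 26.5°.
Cell spans 0.0833333° lon × 0.0416667° lat.
south 26.5000° N, north 26.5417° N.

26.5000° N, 26.5417° N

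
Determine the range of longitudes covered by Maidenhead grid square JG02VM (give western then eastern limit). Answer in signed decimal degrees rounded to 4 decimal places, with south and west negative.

1.7500, 1.8333

Field J=9, G=6: +9·20° lon, +6·10° lat → SW at lon 0°, lat -30°.
Square 0, 2: +0·2° lon, +2·1° lat → SW at lon 0°, lat -28°.
Subsquare v=21, m=12: +21·0.0833333° lon, +12·0.0416667° lat → SW at lon 1.75°, lat -27.5°.
Cell spans 0.0833333° lon × 0.0416667° lat.
west 1.7500, east 1.8333.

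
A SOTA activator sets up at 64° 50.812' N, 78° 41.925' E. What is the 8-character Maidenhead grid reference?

Add 180° to longitude and 90° to latitude: 258.69875, 154.84687.
Field: lon ⌊258.69875/20⌋ = 12 → M; lat ⌊154.84687/10⌋ = 15 → P.
Square: lon ⌊18.69875/2⌋ = 9; lat ⌊4.84687/1⌋ = 4.
Subsquare: lon ⌊0.69875/0.0833333⌋ = 8 → i; lat ⌊0.84687/0.0416667⌋ = 20 → u.
Extended square: lon ⌊0.03208/0.00833333⌋ = 3; lat ⌊0.01353/0.00416667⌋ = 3.

MP94iu33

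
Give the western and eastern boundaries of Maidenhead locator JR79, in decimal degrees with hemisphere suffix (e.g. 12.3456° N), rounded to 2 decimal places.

Field J=9, R=17: +9·20° lon, +17·10° lat → SW at lon 0°, lat 80°.
Square 7, 9: +7·2° lon, +9·1° lat → SW at lon 14°, lat 89°.
Cell spans 2° lon × 1° lat.
west 14.00° E, east 16.00° E.

14.00° E, 16.00° E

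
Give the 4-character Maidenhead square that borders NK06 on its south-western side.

MK95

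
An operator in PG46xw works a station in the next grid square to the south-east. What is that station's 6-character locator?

PG56av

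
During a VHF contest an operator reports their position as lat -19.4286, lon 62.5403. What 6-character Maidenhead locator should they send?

Add 180° to longitude and 90° to latitude: 242.5403, 70.5714.
Field (20°×10°, letters A–R): lon ⌊242.5403/20⌋ = 12 → M; lat ⌊70.5714/10⌋ = 7 → H.
Square (2°×1°, digits 0–9): lon ⌊2.5403/2⌋ = 1; lat ⌊0.5714/1⌋ = 0.
Subsquare (5′×2.5′, letters a–x): lon ⌊0.5403/0.0833333⌋ = 6 → g; lat ⌊0.5714/0.0416667⌋ = 13 → n.

MH10gn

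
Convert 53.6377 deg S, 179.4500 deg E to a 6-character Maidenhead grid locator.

RD96ri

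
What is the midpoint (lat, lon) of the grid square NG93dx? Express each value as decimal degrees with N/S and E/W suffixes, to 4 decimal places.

26.0208° S, 98.2917° E

Field N=13, G=6: +13·20° lon, +6·10° lat → SW at lon 80°, lat -30°.
Square 9, 3: +9·2° lon, +3·1° lat → SW at lon 98°, lat -27°.
Subsquare d=3, x=23: +3·0.0833333° lon, +23·0.0416667° lat → SW at lon 98.25°, lat -26.0417°.
Cell spans 0.0833333° lon × 0.0416667° lat. Centre is SW corner plus half of each.
latitude 26.0208° S, longitude 98.2917° E.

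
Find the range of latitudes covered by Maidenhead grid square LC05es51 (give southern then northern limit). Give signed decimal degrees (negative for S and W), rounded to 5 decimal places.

Field L=11, C=2: +11·20° lon, +2·10° lat → SW at lon 40°, lat -70°.
Square 0, 5: +0·2° lon, +5·1° lat → SW at lon 40°, lat -65°.
Subsquare e=4, s=18: +4·0.0833333° lon, +18·0.0416667° lat → SW at lon 40.3333°, lat -64.25°.
Extended square 5, 1: +5·0.00833333° lon, +1·0.00416667° lat → SW at lon 40.375°, lat -64.2458°.
Cell spans 0.00833333° lon × 0.00416667° lat.
south -64.24583, north -64.24167.

-64.24583, -64.24167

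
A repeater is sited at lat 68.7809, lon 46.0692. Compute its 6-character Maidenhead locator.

LP38as

Add 180° to longitude and 90° to latitude: 226.0692, 158.7809.
Field: 226.0692/20 → 11 → L, 158.7809/10 → 15 → P; chars LP.
Square: 6.0692/2 → 3, 8.7809/1 → 8; chars 38.
Subsquare: 0.0692/0.0833333 → 0 → a, 0.7809/0.0416667 → 18 → s; chars as.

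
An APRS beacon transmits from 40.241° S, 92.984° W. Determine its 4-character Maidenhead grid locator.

EE39

Offset from 180°W / 90°S: lon 87.02°, lat 49.76°.
Field: 87.02/20 → 4 → E, 49.76/10 → 4 → E; chars EE.
Square: 7.02/2 → 3, 9.76/1 → 9; chars 39.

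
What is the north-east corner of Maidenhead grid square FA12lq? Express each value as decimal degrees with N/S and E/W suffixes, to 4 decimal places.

87.2917° S, 77.0000° W

Field F=5, A=0: +5·20° lon, +0·10° lat → SW at lon -80°, lat -90°.
Square 1, 2: +1·2° lon, +2·1° lat → SW at lon -78°, lat -88°.
Subsquare l=11, q=16: +11·0.0833333° lon, +16·0.0416667° lat → SW at lon -77.0833°, lat -87.3333°.
Cell spans 0.0833333° lon × 0.0416667° lat. NE corner is SW corner plus one full cell.
latitude 87.2917° S, longitude 77.0000° W.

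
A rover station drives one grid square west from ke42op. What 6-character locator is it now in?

KE42np

Longitude subsquare o = 14; −1 → 13 = n.
The latitude characters are unchanged.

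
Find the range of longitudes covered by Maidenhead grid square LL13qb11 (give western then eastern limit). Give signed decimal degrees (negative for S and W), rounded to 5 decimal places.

43.34167, 43.35000

Field L=11, L=11: +11·20° lon, +11·10° lat → SW at lon 40°, lat 20°.
Square 1, 3: +1·2° lon, +3·1° lat → SW at lon 42°, lat 23°.
Subsquare q=16, b=1: +16·0.0833333° lon, +1·0.0416667° lat → SW at lon 43.3333°, lat 23.0417°.
Extended square 1, 1: +1·0.00833333° lon, +1·0.00416667° lat → SW at lon 43.3417°, lat 23.0458°.
Cell spans 0.00833333° lon × 0.00416667° lat.
west 43.34167, east 43.35000.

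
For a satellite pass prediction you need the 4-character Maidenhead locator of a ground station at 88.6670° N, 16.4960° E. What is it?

JR88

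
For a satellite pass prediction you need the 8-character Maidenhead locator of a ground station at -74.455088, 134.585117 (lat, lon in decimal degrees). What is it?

PB75hn00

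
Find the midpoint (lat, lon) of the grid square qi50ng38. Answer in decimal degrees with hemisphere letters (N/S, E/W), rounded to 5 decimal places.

9.71458° S, 151.11250° E

Field Q=16, I=8: +16·20° lon, +8·10° lat → SW at lon 140°, lat -10°.
Square 5, 0: +5·2° lon, +0·1° lat → SW at lon 150°, lat -10°.
Subsquare n=13, g=6: +13·0.0833333° lon, +6·0.0416667° lat → SW at lon 151.083°, lat -9.75°.
Extended square 3, 8: +3·0.00833333° lon, +8·0.00416667° lat → SW at lon 151.108°, lat -9.71667°.
Cell spans 0.00833333° lon × 0.00416667° lat. Centre is SW corner plus half of each.
latitude 9.71458° S, longitude 151.11250° E.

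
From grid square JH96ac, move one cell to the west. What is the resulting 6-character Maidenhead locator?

Longitude subsquare a = 0; −1 → -1, wraps to 23 = x, carry into square.
Longitude square 9; −1 → 8.
The latitude characters are unchanged.

JH86xc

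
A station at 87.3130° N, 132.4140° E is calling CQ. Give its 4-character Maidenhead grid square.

PR67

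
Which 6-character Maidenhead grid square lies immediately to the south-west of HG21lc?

HG21kb

Longitude subsquare l = 11; −1 → 10 = k.
Latitude subsquare c = 2; −1 → 1 = b.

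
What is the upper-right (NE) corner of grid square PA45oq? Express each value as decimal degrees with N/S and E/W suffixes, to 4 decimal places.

84.2917° S, 129.2500° E

Field P=15, A=0: +15·20° lon, +0·10° lat → SW at lon 120°, lat -90°.
Square 4, 5: +4·2° lon, +5·1° lat → SW at lon 128°, lat -85°.
Subsquare o=14, q=16: +14·0.0833333° lon, +16·0.0416667° lat → SW at lon 129.167°, lat -84.3333°.
Cell spans 0.0833333° lon × 0.0416667° lat. NE corner is SW corner plus one full cell.
latitude 84.2917° S, longitude 129.2500° E.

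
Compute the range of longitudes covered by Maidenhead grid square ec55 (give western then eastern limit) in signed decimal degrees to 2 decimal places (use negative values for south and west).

-90.00, -88.00

Field E=4, C=2: +4·20° lon, +2·10° lat → SW at lon -100°, lat -70°.
Square 5, 5: +5·2° lon, +5·1° lat → SW at lon -90°, lat -65°.
Cell spans 2° lon × 1° lat.
west -90.00, east -88.00.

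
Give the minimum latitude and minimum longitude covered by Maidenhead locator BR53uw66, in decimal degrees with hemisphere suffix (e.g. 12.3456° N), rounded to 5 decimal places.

83.94167° N, 148.28333° W

Field B=1, R=17: +1·20° lon, +17·10° lat → SW at lon -160°, lat 80°.
Square 5, 3: +5·2° lon, +3·1° lat → SW at lon -150°, lat 83°.
Subsquare u=20, w=22: +20·0.0833333° lon, +22·0.0416667° lat → SW at lon -148.333°, lat 83.9167°.
Extended square 6, 6: +6·0.00833333° lon, +6·0.00416667° lat → SW at lon -148.283°, lat 83.9417°.
latitude 83.94167° N, longitude 148.28333° W.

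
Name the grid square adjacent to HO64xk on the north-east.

HO74al

Longitude subsquare x = 23; +1 → 24, wraps to 0 = a, carry into square.
Longitude square 6; +1 → 7.
Latitude subsquare k = 10; +1 → 11 = l.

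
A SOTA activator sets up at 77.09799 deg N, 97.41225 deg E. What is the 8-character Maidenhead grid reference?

NQ87qc93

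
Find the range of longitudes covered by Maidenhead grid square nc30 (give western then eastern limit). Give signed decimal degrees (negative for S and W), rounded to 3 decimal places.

86.000, 88.000

Field N=13, C=2: +13·20° lon, +2·10° lat → SW at lon 80°, lat -70°.
Square 3, 0: +3·2° lon, +0·1° lat → SW at lon 86°, lat -70°.
Cell spans 2° lon × 1° lat.
west 86.000, east 88.000.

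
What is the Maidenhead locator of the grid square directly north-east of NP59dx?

NQ50ea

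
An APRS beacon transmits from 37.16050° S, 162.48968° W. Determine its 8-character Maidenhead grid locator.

Shift to the Maidenhead origin (180°W, 90°S): lon 17.51032, lat 52.83950.
Field: 17.51032/20 → 0 → A, 52.83950/10 → 5 → F; chars AF.
Square: 17.51032/2 → 8, 2.83950/1 → 2; chars 82.
Subsquare: 1.51032/0.0833333 → 18 → s, 0.83950/0.0416667 → 20 → u; chars su.
Extended square: 0.01032/0.00833333 → 1, 0.00617/0.00416667 → 1; chars 11.

AF82su11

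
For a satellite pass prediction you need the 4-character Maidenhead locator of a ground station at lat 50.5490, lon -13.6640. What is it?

Offset from 180°W / 90°S: lon 166.34°, lat 140.55°.
Field: lon ⌊166.34/20⌋ = 8 → I; lat ⌊140.55/10⌋ = 14 → O.
Square: lon ⌊6.34/2⌋ = 3; lat ⌊0.55/1⌋ = 0.

IO30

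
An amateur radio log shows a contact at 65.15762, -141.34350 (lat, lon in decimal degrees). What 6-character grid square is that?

Offset from 180°W / 90°S: lon 38.6565°, lat 155.1576°.
Field: lon ⌊38.6565/20⌋ = 1 → B; lat ⌊155.1576/10⌋ = 15 → P.
Square: lon ⌊18.6565/2⌋ = 9; lat ⌊5.1576/1⌋ = 5.
Subsquare: lon ⌊0.6565/0.0833333⌋ = 7 → h; lat ⌊0.1576/0.0416667⌋ = 3 → d.

BP95hd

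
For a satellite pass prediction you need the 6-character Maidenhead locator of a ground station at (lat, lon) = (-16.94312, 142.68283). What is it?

QH13ib

Shift to the Maidenhead origin (180°W, 90°S): lon 322.6828, lat 73.0569.
Field: lon ⌊322.6828/20⌋ = 16 → Q; lat ⌊73.0569/10⌋ = 7 → H.
Square: lon ⌊2.6828/2⌋ = 1; lat ⌊3.0569/1⌋ = 3.
Subsquare: lon ⌊0.6828/0.0833333⌋ = 8 → i; lat ⌊0.0569/0.0416667⌋ = 1 → b.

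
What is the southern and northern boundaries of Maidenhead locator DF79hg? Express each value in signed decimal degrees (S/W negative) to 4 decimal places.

-30.7500, -30.7083

Field D=3, F=5: +3·20° lon, +5·10° lat → SW at lon -120°, lat -40°.
Square 7, 9: +7·2° lon, +9·1° lat → SW at lon -106°, lat -31°.
Subsquare h=7, g=6: +7·0.0833333° lon, +6·0.0416667° lat → SW at lon -105.417°, lat -30.75°.
Cell spans 0.0833333° lon × 0.0416667° lat.
south -30.7500, north -30.7083.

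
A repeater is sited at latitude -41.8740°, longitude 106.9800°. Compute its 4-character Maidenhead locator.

Shift to the Maidenhead origin (180°W, 90°S): lon 286.98, lat 48.13.
Field: lon ⌊286.98/20⌋ = 14 → O; lat ⌊48.13/10⌋ = 4 → E.
Square: lon ⌊6.98/2⌋ = 3; lat ⌊8.13/1⌋ = 8.

OE38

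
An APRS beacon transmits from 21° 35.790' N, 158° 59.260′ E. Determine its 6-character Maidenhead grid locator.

Add 180° to longitude and 90° to latitude: 338.9877, 111.5965.
Field: 338.9877/20 → 16 → Q, 111.5965/10 → 11 → L; chars QL.
Square: 18.9877/2 → 9, 1.5965/1 → 1; chars 91.
Subsquare: 0.9877/0.0833333 → 11 → l, 0.5965/0.0416667 → 14 → o; chars lo.

QL91lo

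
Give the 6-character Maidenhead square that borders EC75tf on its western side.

EC75sf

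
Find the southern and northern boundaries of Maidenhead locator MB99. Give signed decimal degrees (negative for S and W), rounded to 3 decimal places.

Field M=12, B=1: +12·20° lon, +1·10° lat → SW at lon 60°, lat -80°.
Square 9, 9: +9·2° lon, +9·1° lat → SW at lon 78°, lat -71°.
Cell spans 2° lon × 1° lat.
south -71.000, north -70.000.

-71.000, -70.000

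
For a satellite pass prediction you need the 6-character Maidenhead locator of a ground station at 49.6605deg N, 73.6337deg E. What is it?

MN69tp

Shift to the Maidenhead origin (180°W, 90°S): lon 253.6337, lat 139.6605.
Field: 253.6337/20 → 12 → M, 139.6605/10 → 13 → N; chars MN.
Square: 13.6337/2 → 6, 9.6605/1 → 9; chars 69.
Subsquare: 1.6337/0.0833333 → 19 → t, 0.6605/0.0416667 → 15 → p; chars tp.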